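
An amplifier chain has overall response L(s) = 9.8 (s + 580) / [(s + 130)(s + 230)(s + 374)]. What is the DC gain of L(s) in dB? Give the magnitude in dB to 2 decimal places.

L(0) = 9.8 × 580 / (130 × 230 × 374) = 0.00050829
20 log₁₀(0.00050829) = -65.878 dB

-65.88 dB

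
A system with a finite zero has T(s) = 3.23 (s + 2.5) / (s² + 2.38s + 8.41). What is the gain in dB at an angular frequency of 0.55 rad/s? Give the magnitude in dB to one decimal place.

0.1 dB

|j0.55 + 2.5| = √(0.55² + 2.5²) = 2.56
|(j0.55)² + 2.38(j0.55) + 8.41| = |8.1075 + j1.309| = 8.212
|T(j0.55)| = 3.23 × 2.56 / 8.212 = 1.0068
20 log₁₀(1.0068) = 0.06 dB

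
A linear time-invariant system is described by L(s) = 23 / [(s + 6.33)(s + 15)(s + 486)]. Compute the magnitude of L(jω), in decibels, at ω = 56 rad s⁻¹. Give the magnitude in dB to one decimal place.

|j56 + 6.33| = √(56² + 6.33²) = 56.36
|j56 + 15| = √(56² + 15²) = 57.97
|j56 + 486| = √(56² + 486²) = 489.2
|L(j56)| = 23 / (56.36 × 57.97 × 489.2) = 1.439e-05
20 log₁₀(1.439e-05) = -96.84 dB

-96.8 dB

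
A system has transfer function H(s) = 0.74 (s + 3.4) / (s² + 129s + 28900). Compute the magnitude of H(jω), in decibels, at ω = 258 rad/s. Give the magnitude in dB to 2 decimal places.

-48.41 dB

|j258 + 3.4| = √(258² + 3.4²) = 258
|(j258)² + 129(j258) + 28900| = |-37664 + j33282| = 5.026e+04
|H(j258)| = 0.74 × 258 / 5.026e+04 = 0.0037988
20 log₁₀(0.0037988) = -48.407 dB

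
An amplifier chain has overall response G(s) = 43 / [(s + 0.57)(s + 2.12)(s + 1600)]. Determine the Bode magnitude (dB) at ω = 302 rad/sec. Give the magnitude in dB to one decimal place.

|j302 + 0.57| = √(302² + 0.57²) = 302
|j302 + 2.12| = √(302² + 2.12²) = 302
|j302 + 1600| = √(302² + 1600²) = 1628
|G(j302)| = 43 / (302 × 302 × 1628) = 2.8955e-07
20 log₁₀(2.8955e-07) = -130.77 dB

-130.8 dB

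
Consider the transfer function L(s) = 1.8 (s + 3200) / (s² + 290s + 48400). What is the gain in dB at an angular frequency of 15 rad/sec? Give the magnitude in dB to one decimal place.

|j15 + 3200| = √(15² + 3200²) = 3200
|(j15)² + 290(j15) + 48400| = |48175 + j4350| = 4.837e+04
|L(j15)| = 1.8 × 3200 / 4.837e+04 = 0.11908
20 log₁₀(0.11908) = -18.48 dB

-18.5 dB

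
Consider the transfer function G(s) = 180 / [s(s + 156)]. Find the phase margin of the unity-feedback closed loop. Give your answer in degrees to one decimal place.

Gain crossover: |G(jω)| = 1 at ω ≈ 1.15 rad s⁻¹.
∠G(j1.15) = −90° − arctan(1.15/156) ≈ -90.42°
PM = 180° + (-90.42°) = 89.58°

89.6°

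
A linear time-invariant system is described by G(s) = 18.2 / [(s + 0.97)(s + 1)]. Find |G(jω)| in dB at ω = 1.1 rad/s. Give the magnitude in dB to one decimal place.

|j1.1 + 0.97| = √(1.1² + 0.97²) = 1.467
|j1.1 + 1| = √(1.1² + 1²) = 1.487
|G(j1.1)| = 18.2 / (1.467 × 1.487) = 8.3477
20 log₁₀(8.3477) = 18.43 dB

18.4 dB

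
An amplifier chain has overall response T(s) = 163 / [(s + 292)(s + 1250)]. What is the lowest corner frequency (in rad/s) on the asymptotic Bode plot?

292 rad/s

Break frequencies occur at each pole and zero magnitude: 292 rad/s, 1250 rad/s.
The lowest is 292 rad/s.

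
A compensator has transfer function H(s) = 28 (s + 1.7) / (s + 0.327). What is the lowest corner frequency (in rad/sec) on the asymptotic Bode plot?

0.327 rad/sec

Break frequencies occur at each pole and zero magnitude: 0.327 rad/sec, 1.7 rad/sec.
The lowest is 0.327 rad/sec.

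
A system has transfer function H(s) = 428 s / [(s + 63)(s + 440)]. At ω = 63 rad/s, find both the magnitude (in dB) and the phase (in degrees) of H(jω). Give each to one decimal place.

|H| = -3.3 dB, ∠H = 36.9 deg

|j63| = 63
|j63 + 63| = √(63² + 63²) = 89.1
|j63 + 440| = √(63² + 440²) = 444.5
|H(j63)| = 428 × 63 / (89.1 × 444.5) = 0.68088
20 log₁₀(0.68088) = -3.34 dB
∠(j63) = 90.00°
∠(j63 + 63) = arctan(63/63) = 45.00°
∠(j63 + 440) = arctan(63/440) = 8.15°
∠H(j63) = 90.00° − (45.00° + 8.15°) = 36.85°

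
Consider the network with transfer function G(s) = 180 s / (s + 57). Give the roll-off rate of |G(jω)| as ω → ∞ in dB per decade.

With 1 zero and 1 pole, the high-frequency asymptotic slope is 20 × (1 − 1) = 0 dB/decade.

0 dB/decade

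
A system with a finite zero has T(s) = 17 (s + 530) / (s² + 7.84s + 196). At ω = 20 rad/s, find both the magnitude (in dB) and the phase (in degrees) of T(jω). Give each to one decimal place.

|j20 + 530| = √(20² + 530²) = 530.4
|(j20)² + 7.84(j20) + 196| = |-204 + j156.8| = 257.3
|T(j20)| = 17 × 530.4 / 257.3 = 35.043
20 log₁₀(35.043) = 30.89 dB
∠(j20 + 530) = arctan(20/530) = 2.16°
∠[(j20)² + 7.84(j20) + 196] = ∠[-204 + j156.8] = 142.45°
∠T(j20) = 2.16° − 142.45° = -140.29°

|T| = 30.9 dB, ∠T = -140.3°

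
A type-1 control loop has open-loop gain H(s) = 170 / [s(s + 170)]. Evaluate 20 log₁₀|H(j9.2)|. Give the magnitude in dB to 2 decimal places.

|j9.2 + 170| = √(9.2² + 170²) = 170.2
|j9.2| = 9.2
|H(j9.2)| = 170 / (170.2 × 9.2) = 0.10854
20 log₁₀(0.10854) = -19.288 dB

-19.29 dB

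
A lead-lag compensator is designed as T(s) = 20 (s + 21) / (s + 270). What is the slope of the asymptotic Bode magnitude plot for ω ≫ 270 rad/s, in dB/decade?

With 1 zero and 1 pole, the high-frequency asymptotic slope is 20 × (1 − 1) = 0 dB/decade.

0 dB/decade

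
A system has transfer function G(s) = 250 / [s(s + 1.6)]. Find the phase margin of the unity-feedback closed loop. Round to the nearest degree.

Gain crossover: |G(jω)| = 1 at ω ≈ 15.8 rad/s.
∠G(j15.8) = −90° − arctan(15.8/1.6) ≈ -174.21°
PM = 180° + (-174.21°) = 5.79°

6°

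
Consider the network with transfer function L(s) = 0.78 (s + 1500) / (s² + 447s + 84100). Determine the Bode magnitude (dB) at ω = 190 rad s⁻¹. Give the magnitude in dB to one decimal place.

|j190 + 1500| = √(190² + 1500²) = 1512
|(j190)² + 447(j190) + 84100| = |48000 + j84930| = 9.756e+04
|L(j190)| = 0.78 × 1512 / 9.756e+04 = 0.012089
20 log₁₀(0.012089) = -38.35 dB

-38.4 dB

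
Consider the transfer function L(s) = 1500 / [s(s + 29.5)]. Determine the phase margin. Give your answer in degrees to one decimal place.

Gain crossover: |L(jω)| = 1 at ω ≈ 33.6 rad/s.
∠L(j33.6) = −90° − arctan(33.6/29.5) ≈ -138.69°
PM = 180° + (-138.69°) = 41.31°

41.3°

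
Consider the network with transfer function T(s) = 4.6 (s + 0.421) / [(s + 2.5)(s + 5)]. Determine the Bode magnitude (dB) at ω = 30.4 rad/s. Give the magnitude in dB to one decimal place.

-16.5 dB

|j30.4 + 0.421| = √(30.4² + 0.421²) = 30.4
|j30.4 + 2.5| = √(30.4² + 2.5²) = 30.5
|j30.4 + 5| = √(30.4² + 5²) = 30.81
|T(j30.4)| = 4.6 × 30.4 / (30.5 × 30.81) = 0.14882
20 log₁₀(0.14882) = -16.55 dB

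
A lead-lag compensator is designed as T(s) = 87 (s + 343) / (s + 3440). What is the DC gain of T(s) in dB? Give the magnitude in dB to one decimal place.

18.8 dB

T(0) = 87 × 343 / 3440 = 8.6747
20 log₁₀(8.6747) = 18.77 dB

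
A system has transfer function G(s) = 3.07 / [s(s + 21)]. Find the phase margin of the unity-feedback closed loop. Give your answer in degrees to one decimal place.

89.6°

Gain crossover: |G(jω)| = 1 at ω ≈ 0.146 rad/s.
∠G(j0.146) = −90° − arctan(0.146/21) ≈ -90.40°
PM = 180° + (-90.40°) = 89.60°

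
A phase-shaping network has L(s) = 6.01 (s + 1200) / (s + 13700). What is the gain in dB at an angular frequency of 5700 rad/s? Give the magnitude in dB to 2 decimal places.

7.46 dB

|j5700 + 1200| = √(5700² + 1200²) = 5825
|j5700 + 13700| = √(5700² + 13700²) = 1.484e+04
|L(j5700)| = 6.01 × 5825 / 1.484e+04 = 2.3593
20 log₁₀(2.3593) = 7.456 dB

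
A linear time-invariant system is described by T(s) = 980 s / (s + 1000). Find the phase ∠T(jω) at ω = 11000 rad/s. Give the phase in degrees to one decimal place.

5.2°

∠(j11000) = 90.00°
∠(j11000 + 1000) = arctan(11000/1000) = 84.81°
∠T(j11000) = 90.00° − 84.81° = 5.19°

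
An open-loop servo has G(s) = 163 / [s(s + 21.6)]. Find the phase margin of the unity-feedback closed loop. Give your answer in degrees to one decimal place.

71.7°

Gain crossover: |G(jω)| = 1 at ω ≈ 7.16 rad/s.
∠G(j7.16) = −90° − arctan(7.16/21.6) ≈ -108.35°
PM = 180° + (-108.35°) = 71.65°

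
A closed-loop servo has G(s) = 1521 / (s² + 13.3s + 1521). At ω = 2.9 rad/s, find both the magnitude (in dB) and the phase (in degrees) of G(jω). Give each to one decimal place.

|(j2.9)² + 13.3(j2.9) + 1521| = |1512.6 + j38.57| = 1513
|G(j2.9)| = 1521 / 1513 = 1.0052
20 log₁₀(1.0052) = 0.05 dB
∠[(j2.9)² + 13.3(j2.9) + 1521] = ∠[1512.6 + j38.57] = 1.46°
∠G(j2.9) = −1.46° = -1.46°

|G| = 0.0 dB, ∠G = -1.5°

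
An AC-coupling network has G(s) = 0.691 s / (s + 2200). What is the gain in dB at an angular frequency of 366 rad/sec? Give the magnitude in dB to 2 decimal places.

|j366| = 366
|j366 + 2200| = √(366² + 2200²) = 2230
|G(j366)| = 0.691 × 366 / 2230 = 0.1134
20 log₁₀(0.1134) = -18.908 dB

-18.91 dB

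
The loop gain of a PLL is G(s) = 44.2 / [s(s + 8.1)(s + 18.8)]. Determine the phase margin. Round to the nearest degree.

87°

Gain crossover: |G(jω)| = 1 at ω ≈ 0.29 rad/sec.
∠G(j0.29) = −90° − arctan(0.29/8.1) − arctan(0.29/18.8) ≈ -92.93°
PM = 180° + (-92.93°) = 87.07°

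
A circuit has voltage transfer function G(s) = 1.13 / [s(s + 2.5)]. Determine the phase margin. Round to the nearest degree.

Gain crossover: |G(jω)| = 1 at ω ≈ 0.445 rad/s.
∠G(j0.445) = −90° − arctan(0.445/2.5) ≈ -100.09°
PM = 180° + (-100.09°) = 79.91°

80°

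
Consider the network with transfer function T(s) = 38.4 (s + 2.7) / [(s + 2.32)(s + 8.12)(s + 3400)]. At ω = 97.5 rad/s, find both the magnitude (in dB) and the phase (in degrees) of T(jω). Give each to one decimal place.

|j97.5 + 2.7| = √(97.5² + 2.7²) = 97.54
|j97.5 + 2.32| = √(97.5² + 2.32²) = 97.53
|j97.5 + 8.12| = √(97.5² + 8.12²) = 97.84
|j97.5 + 3400| = √(97.5² + 3400²) = 3401
|T(j97.5)| = 38.4 × 97.54 / (97.53 × 97.84 × 3401) = 0.0001154
20 log₁₀(0.0001154) = -78.76 dB
∠(j97.5 + 2.7) = arctan(97.5/2.7) = 88.41°
∠(j97.5 + 2.32) = arctan(97.5/2.32) = 88.64°
∠(j97.5 + 8.12) = arctan(97.5/8.12) = 85.24°
∠(j97.5 + 3400) = arctan(97.5/3400) = 1.64°
∠T(j97.5) = 88.41° − (88.64° + 85.24° + 1.64°) = -87.11°

|T| = -78.8 dB, ∠T = -87.1°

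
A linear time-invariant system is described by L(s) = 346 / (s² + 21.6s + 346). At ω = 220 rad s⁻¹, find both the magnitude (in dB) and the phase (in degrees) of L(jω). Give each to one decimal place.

|L| = -42.9 dB, ∠L = -174.4°

|(j220)² + 21.6(j220) + 346| = |-48054 + j4752| = 4.829e+04
|L(j220)| = 346 / 4.829e+04 = 0.0071653
20 log₁₀(0.0071653) = -42.90 dB
∠[(j220)² + 21.6(j220) + 346] = ∠[-48054 + j4752] = 174.35°
∠L(j220) = −174.35° = -174.35°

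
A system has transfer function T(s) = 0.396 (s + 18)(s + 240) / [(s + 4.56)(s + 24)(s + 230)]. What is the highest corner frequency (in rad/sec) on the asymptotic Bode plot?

240 rad/sec

Break frequencies occur at each pole and zero magnitude: 4.56 rad/sec, 18 rad/sec, 24 rad/sec, 230 rad/sec, 240 rad/sec.
The highest is 240 rad/sec.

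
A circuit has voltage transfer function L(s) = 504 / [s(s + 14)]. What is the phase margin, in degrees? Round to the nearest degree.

Gain crossover: |L(jω)| = 1 at ω ≈ 20.4 rad/s.
∠L(j20.4) = −90° − arctan(20.4/14) ≈ -145.52°
PM = 180° + (-145.52°) = 34.48°

34°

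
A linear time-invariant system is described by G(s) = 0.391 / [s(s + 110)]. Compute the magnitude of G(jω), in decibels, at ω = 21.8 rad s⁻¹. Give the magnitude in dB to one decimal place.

-75.9 dB

|j21.8 + 110| = √(21.8² + 110²) = 112.1
|j21.8| = 21.8
|G(j21.8)| = 0.391 / (112.1 × 21.8) = 0.00015994
20 log₁₀(0.00015994) = -75.92 dB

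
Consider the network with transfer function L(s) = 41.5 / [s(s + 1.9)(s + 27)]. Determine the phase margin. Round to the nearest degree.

Gain crossover: |L(jω)| = 1 at ω ≈ 0.752 rad/s.
∠L(j0.752) = −90° − arctan(0.752/1.9) − arctan(0.752/27) ≈ -113.19°
PM = 180° + (-113.19°) = 66.81°

67°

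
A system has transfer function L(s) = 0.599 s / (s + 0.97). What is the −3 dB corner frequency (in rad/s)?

0.97 rad/s

For a single-pole high-pass, the −3 dB point is at the pole: ω = 0.97 rad/s.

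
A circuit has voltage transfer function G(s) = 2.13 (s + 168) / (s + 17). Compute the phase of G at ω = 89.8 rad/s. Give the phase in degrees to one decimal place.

∠(j89.8 + 168) = arctan(89.8/168) = 28.13°
∠(j89.8 + 17) = arctan(89.8/17) = 79.28°
∠G(j89.8) = 28.13° − 79.28° = -51.15°

-51.2°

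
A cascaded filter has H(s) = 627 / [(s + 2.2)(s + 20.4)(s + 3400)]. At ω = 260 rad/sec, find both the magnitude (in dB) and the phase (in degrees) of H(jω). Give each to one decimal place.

|H| = -111.3 dB, ∠H = -179.4°

|j260 + 2.2| = √(260² + 2.2²) = 260
|j260 + 20.4| = √(260² + 20.4²) = 260.8
|j260 + 3400| = √(260² + 3400²) = 3410
|H(j260)| = 627 / (260 × 260.8 × 3410) = 2.7116e-06
20 log₁₀(2.7116e-06) = -111.34 dB
∠(j260 + 2.2) = arctan(260/2.2) = 89.52°
∠(j260 + 20.4) = arctan(260/20.4) = 85.51°
∠(j260 + 3400) = arctan(260/3400) = 4.37°
∠H(j260) = − (89.52° + 85.51° + 4.37°) = -179.40°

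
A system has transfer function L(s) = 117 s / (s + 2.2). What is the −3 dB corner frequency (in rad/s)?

For a single-pole high-pass, the −3 dB point is at the pole: ω = 2.2 rad/s.

2.2 rad/s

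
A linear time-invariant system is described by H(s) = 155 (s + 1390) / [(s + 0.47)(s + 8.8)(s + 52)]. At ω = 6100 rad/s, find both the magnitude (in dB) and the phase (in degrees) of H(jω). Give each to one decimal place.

|H| = -107.4 dB, ∠H = -192.3°

|j6100 + 1390| = √(6100² + 1390²) = 6256
|j6100 + 0.47| = √(6100² + 0.47²) = 6100
|j6100 + 8.8| = √(6100² + 8.8²) = 6100
|j6100 + 52| = √(6100² + 52²) = 6100
|H(j6100)| = 155 × 6256 / (6100 × 6100 × 6100) = 4.2722e-06
20 log₁₀(4.2722e-06) = -107.39 dB
∠(j6100 + 1390) = arctan(6100/1390) = 77.16°
∠(j6100 + 0.47) = arctan(6100/0.47) = 90.00°
∠(j6100 + 8.8) = arctan(6100/8.8) = 89.92°
∠(j6100 + 52) = arctan(6100/52) = 89.51°
∠H(j6100) = 77.16° − (90.00° + 89.92° + 89.51°) = -192.26°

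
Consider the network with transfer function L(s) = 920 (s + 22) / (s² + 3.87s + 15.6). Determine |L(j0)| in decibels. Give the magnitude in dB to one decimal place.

L(0) = 920 × 22 / 15.6 = 1297.4
20 log₁₀(1297.4) = 62.26 dB

62.3 dB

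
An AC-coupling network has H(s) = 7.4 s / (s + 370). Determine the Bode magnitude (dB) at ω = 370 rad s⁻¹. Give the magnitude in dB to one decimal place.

14.4 dB

|j370| = 370
|j370 + 370| = √(370² + 370²) = 523.3
|H(j370)| = 7.4 × 370 / 523.3 = 5.2326
20 log₁₀(5.2326) = 14.37 dB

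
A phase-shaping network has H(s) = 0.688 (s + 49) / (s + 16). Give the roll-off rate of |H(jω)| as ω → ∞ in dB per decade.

0 dB/decade

With 1 zero and 1 pole, the high-frequency asymptotic slope is 20 × (1 − 1) = 0 dB/decade.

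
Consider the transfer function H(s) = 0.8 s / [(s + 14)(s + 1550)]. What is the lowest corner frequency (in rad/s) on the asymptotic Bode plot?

Break frequencies occur at each pole and zero magnitude: 14 rad/s, 1550 rad/s.
The lowest is 14 rad/s.

14 rad/s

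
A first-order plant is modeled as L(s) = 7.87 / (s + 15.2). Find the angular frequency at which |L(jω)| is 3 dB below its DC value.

For a single-pole low-pass, the −3 dB point is at the pole: ω = 15.2 rad/sec.

15.2 rad/sec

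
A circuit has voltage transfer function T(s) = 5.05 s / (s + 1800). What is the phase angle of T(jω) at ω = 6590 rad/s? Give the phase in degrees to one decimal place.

15.3 deg

∠(j6590) = 90.00°
∠(j6590 + 1800) = arctan(6590/1800) = 74.72°
∠T(j6590) = 90.00° − 74.72° = 15.28°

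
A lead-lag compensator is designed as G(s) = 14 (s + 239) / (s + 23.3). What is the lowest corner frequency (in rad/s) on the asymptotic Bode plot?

23.3 rad/s

Break frequencies occur at each pole and zero magnitude: 23.3 rad/s, 239 rad/s.
The lowest is 23.3 rad/s.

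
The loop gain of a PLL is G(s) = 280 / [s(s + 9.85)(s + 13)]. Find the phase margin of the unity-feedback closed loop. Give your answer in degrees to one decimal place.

Gain crossover: |G(jω)| = 1 at ω ≈ 2.11 rad/s.
∠G(j2.11) = −90° − arctan(2.11/9.85) − arctan(2.11/13) ≈ -111.31°
PM = 180° + (-111.31°) = 68.69°

68.7°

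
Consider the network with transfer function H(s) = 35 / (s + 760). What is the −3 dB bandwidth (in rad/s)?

760 rad/s

For a single-pole low-pass, the −3 dB point is at the pole: ω = 760 rad/s.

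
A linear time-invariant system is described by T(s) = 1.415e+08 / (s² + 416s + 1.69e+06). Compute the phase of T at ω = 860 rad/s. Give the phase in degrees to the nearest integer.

∠[(j860)² + 416(j860) + 1.69e+06] = ∠[9.504e+05 + j3.5776e+05] = 20.63°
∠T(j860) = −20.63° = -20.63°

-21°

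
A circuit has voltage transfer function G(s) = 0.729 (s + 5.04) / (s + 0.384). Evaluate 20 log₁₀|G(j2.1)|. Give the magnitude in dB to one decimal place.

|j2.1 + 5.04| = √(2.1² + 5.04²) = 5.46
|j2.1 + 0.384| = √(2.1² + 0.384²) = 2.135
|G(j2.1)| = 0.729 × 5.46 / 2.135 = 1.8645
20 log₁₀(1.8645) = 5.41 dB

5.4 dB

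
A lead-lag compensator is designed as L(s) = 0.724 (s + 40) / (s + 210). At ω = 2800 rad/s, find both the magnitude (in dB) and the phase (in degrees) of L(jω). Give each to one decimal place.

|j2800 + 40| = √(2800² + 40²) = 2800
|j2800 + 210| = √(2800² + 210²) = 2808
|L(j2800)| = 0.724 × 2800 / 2808 = 0.72205
20 log₁₀(0.72205) = -2.83 dB
∠(j2800 + 40) = arctan(2800/40) = 89.18°
∠(j2800 + 210) = arctan(2800/210) = 85.71°
∠L(j2800) = 89.18° − 85.71° = 3.47°

|L| = -2.8 dB, ∠L = 3.5 deg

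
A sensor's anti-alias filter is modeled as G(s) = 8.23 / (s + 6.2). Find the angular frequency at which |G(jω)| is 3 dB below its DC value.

For a single-pole low-pass, the −3 dB point is at the pole: ω = 6.2 rad/sec.

6.2 rad/sec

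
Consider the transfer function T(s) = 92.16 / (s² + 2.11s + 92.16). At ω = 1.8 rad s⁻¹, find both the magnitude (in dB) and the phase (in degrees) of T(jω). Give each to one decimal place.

|T| = 0.3 dB, ∠T = -2.4°

|(j1.8)² + 2.11(j1.8) + 92.16| = |88.92 + j3.798| = 89
|T(j1.8)| = 92.16 / 89 = 1.0355
20 log₁₀(1.0355) = 0.30 dB
∠[(j1.8)² + 2.11(j1.8) + 92.16] = ∠[88.92 + j3.798] = 2.45°
∠T(j1.8) = −2.45° = -2.45°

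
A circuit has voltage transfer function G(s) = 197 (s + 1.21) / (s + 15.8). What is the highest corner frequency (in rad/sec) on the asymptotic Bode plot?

Break frequencies occur at each pole and zero magnitude: 1.21 rad/sec, 15.8 rad/sec.
The highest is 15.8 rad/sec.

15.8 rad/sec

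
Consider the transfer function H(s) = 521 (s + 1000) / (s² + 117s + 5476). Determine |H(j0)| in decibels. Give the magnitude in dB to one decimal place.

39.6 dB

H(0) = 521 × 1000 / 5476 = 95.142
20 log₁₀(95.142) = 39.57 dB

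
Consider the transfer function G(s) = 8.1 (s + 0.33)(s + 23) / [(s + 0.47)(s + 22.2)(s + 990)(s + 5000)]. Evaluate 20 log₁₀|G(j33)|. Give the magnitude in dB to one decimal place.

-115.6 dB

|j33 + 0.33| = √(33² + 0.33²) = 33
|j33 + 23| = √(33² + 23²) = 40.22
|j33 + 0.47| = √(33² + 0.47²) = 33
|j33 + 22.2| = √(33² + 22.2²) = 39.77
|j33 + 990| = √(33² + 990²) = 990.5
|j33 + 5000| = √(33² + 5000²) = 5000
|G(j33)| = 8.1 × 33 × 40.22 / (33 × 39.77 × 990.5 × 5000) = 1.6539e-06
20 log₁₀(1.6539e-06) = -115.63 dB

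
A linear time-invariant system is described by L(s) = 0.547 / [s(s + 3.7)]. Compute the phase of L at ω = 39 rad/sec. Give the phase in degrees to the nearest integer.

-175 deg

∠(j39 + 3.7) = arctan(39/3.7) = 84.58°
∠(j39) = 90.00°
∠L(j39) = − (84.58° + 90.00°) = -174.58°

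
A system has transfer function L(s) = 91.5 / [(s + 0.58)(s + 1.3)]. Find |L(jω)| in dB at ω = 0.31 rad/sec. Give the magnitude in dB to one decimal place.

|j0.31 + 0.58| = √(0.31² + 0.58²) = 0.6576
|j0.31 + 1.3| = √(0.31² + 1.3²) = 1.336
|L(j0.31)| = 91.5 / (0.6576 × 1.336) = 104.11
20 log₁₀(104.11) = 40.35 dB

40.3 dB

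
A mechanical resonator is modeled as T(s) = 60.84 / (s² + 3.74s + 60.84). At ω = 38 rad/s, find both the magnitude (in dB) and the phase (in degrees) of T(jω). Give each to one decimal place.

|T| = -27.2 dB, ∠T = -174.1 deg

|(j38)² + 3.74(j38) + 60.84| = |-1383.2 + j142.12| = 1390
|T(j38)| = 60.84 / 1390 = 0.043756
20 log₁₀(0.043756) = -27.18 dB
∠[(j38)² + 3.74(j38) + 60.84] = ∠[-1383.2 + j142.12] = 174.13°
∠T(j38) = −174.13° = -174.13°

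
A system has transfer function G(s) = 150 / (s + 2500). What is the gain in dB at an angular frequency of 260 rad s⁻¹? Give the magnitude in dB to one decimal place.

|j260 + 2500| = √(260² + 2500²) = 2513
|G(j260)| = 150 / 2513 = 0.059678
20 log₁₀(0.059678) = -24.48 dB

-24.5 dB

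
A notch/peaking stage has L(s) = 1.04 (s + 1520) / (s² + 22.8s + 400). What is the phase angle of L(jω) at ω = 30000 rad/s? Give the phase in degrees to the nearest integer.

∠(j30000 + 1520) = arctan(30000/1520) = 87.10°
∠[(j30000)² + 22.8(j30000) + 400] = ∠[-9e+08 + j6.84e+05] = 179.96°
∠L(j30000) = 87.10° − 179.96° = -92.86°

-93°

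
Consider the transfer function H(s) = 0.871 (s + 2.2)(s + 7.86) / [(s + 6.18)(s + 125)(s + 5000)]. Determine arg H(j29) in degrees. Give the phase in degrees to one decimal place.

69.1°

∠(j29 + 2.2) = arctan(29/2.2) = 85.66°
∠(j29 + 7.86) = arctan(29/7.86) = 74.84°
∠(j29 + 6.18) = arctan(29/6.18) = 77.97°
∠(j29 + 125) = arctan(29/125) = 13.06°
∠(j29 + 5000) = arctan(29/5000) = 0.33°
∠H(j29) = 85.66° + 74.84° − (77.97° + 13.06° + 0.33°) = 69.13°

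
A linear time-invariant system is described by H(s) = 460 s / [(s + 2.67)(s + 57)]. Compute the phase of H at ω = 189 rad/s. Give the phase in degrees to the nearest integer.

∠(j189) = 90.00°
∠(j189 + 2.67) = arctan(189/2.67) = 89.19°
∠(j189 + 57) = arctan(189/57) = 73.22°
∠H(j189) = 90.00° − (89.19° + 73.22°) = -72.41°

-72°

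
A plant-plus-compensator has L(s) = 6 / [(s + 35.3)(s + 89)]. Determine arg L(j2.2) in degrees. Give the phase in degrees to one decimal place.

∠(j2.2 + 35.3) = arctan(2.2/35.3) = 3.57°
∠(j2.2 + 89) = arctan(2.2/89) = 1.42°
∠L(j2.2) = − (3.57° + 1.42°) = -4.98°

-5.0°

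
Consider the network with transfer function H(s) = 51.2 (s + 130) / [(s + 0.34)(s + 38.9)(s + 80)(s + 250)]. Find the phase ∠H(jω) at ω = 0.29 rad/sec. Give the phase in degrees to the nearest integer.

∠(j0.29 + 130) = arctan(0.29/130) = 0.13°
∠(j0.29 + 0.34) = arctan(0.29/0.34) = 40.46°
∠(j0.29 + 38.9) = arctan(0.29/38.9) = 0.43°
∠(j0.29 + 80) = arctan(0.29/80) = 0.21°
∠(j0.29 + 250) = arctan(0.29/250) = 0.07°
∠H(j0.29) = 0.13° − (40.46° + 0.43° + 0.21° + 0.07°) = -41.04°

-41 deg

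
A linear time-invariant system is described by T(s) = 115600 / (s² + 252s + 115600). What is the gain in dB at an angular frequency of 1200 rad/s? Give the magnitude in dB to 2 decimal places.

|(j1200)² + 252(j1200) + 115600| = |-1.3244e+06 + j3.024e+05| = 1.358e+06
|T(j1200)| = 115600 / 1.358e+06 = 0.085095
20 log₁₀(0.085095) = -21.402 dB

-21.40 dB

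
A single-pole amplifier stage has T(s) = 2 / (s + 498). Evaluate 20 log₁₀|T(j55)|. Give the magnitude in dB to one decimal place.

-48.0 dB

|j55 + 498| = √(55² + 498²) = 501
|T(j55)| = 2 / 501 = 0.0039918
20 log₁₀(0.0039918) = -47.98 dB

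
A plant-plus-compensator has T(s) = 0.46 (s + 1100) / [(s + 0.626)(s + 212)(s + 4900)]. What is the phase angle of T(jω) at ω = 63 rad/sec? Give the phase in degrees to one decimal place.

∠(j63 + 1100) = arctan(63/1100) = 3.28°
∠(j63 + 0.626) = arctan(63/0.626) = 89.43°
∠(j63 + 212) = arctan(63/212) = 16.55°
∠(j63 + 4900) = arctan(63/4900) = 0.74°
∠T(j63) = 3.28° − (89.43° + 16.55° + 0.74°) = -103.44°

-103.4°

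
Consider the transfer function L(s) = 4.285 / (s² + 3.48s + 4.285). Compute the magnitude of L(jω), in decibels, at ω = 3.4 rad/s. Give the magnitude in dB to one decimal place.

|(j3.4)² + 3.48(j3.4) + 4.285| = |-7.275 + j11.832| = 13.89
|L(j3.4)| = 4.285 / 13.89 = 0.3085
20 log₁₀(0.3085) = -10.21 dB

-10.2 dB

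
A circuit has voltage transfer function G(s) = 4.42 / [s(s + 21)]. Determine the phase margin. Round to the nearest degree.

89°

Gain crossover: |G(jω)| = 1 at ω ≈ 0.21 rad/s.
∠G(j0.21) = −90° − arctan(0.21/21) ≈ -90.57°
PM = 180° + (-90.57°) = 89.43°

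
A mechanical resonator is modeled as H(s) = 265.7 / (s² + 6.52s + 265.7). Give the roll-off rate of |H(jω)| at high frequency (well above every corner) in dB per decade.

With 0 zeros and 2 poles, the high-frequency asymptotic slope is 20 × (0 − 2) = -40 dB/decade.

-40 dB/decade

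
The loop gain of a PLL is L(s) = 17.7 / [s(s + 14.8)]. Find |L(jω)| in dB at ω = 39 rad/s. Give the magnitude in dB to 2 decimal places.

-39.27 dB

|j39 + 14.8| = √(39² + 14.8²) = 41.71
|j39| = 39
|L(j39)| = 17.7 / (41.71 × 39) = 0.01088
20 log₁₀(0.01088) = -39.267 dB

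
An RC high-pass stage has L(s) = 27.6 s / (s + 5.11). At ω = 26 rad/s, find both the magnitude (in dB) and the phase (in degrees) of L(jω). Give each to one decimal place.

|L| = 28.7 dB, ∠L = 11.1 deg

|j26| = 26
|j26 + 5.11| = √(26² + 5.11²) = 26.5
|L(j26)| = 27.6 × 26 / 26.5 = 27.082
20 log₁₀(27.082) = 28.65 dB
∠(j26) = 90.00°
∠(j26 + 5.11) = arctan(26/5.11) = 78.88°
∠L(j26) = 90.00° − 78.88° = 11.12°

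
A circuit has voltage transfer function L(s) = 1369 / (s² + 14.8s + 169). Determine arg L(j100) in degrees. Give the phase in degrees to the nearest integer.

-171°

∠[(j100)² + 14.8(j100) + 169] = ∠[-9831 + j1480] = 171.44°
∠L(j100) = −171.44° = -171.44°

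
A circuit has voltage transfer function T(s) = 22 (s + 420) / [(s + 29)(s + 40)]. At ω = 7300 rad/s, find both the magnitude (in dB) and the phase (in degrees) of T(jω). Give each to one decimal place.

|T| = -50.4 dB, ∠T = -92.8 deg

|j7300 + 420| = √(7300² + 420²) = 7312
|j7300 + 29| = √(7300² + 29²) = 7300
|j7300 + 40| = √(7300² + 40²) = 7300
|T(j7300)| = 22 × 7312 / (7300 × 7300) = 0.0030186
20 log₁₀(0.0030186) = -50.40 dB
∠(j7300 + 420) = arctan(7300/420) = 86.71°
∠(j7300 + 29) = arctan(7300/29) = 89.77°
∠(j7300 + 40) = arctan(7300/40) = 89.69°
∠T(j7300) = 86.71° − (89.77° + 89.69°) = -92.75°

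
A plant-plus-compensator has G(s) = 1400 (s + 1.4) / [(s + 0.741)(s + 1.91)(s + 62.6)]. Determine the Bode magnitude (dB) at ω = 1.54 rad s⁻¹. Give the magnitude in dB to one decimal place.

|j1.54 + 1.4| = √(1.54² + 1.4²) = 2.081
|j1.54 + 0.741| = √(1.54² + 0.741²) = 1.709
|j1.54 + 1.91| = √(1.54² + 1.91²) = 2.454
|j1.54 + 62.6| = √(1.54² + 62.6²) = 62.62
|G(j1.54)| = 1400 × 2.081 / (1.709 × 2.454 × 62.62) = 11.097
20 log₁₀(11.097) = 20.90 dB

20.9 dB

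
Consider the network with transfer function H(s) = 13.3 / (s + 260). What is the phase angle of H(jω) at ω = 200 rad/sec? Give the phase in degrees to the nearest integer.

-38 deg

∠(j200 + 260) = arctan(200/260) = 37.57°
∠H(j200) = −37.57° = -37.57°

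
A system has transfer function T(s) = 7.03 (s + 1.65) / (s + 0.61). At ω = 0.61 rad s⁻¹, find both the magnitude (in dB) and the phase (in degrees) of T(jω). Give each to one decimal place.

|j0.61 + 1.65| = √(0.61² + 1.65²) = 1.759
|j0.61 + 0.61| = √(0.61² + 0.61²) = 0.8627
|T(j0.61)| = 7.03 × 1.759 / 0.8627 = 14.335
20 log₁₀(14.335) = 23.13 dB
∠(j0.61 + 1.65) = arctan(0.61/1.65) = 20.29°
∠(j0.61 + 0.61) = arctan(0.61/0.61) = 45.00°
∠T(j0.61) = 20.29° − 45.00° = -24.71°

|T| = 23.1 dB, ∠T = -24.7°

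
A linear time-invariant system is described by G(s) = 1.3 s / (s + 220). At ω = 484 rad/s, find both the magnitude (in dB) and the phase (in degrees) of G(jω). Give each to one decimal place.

|j484| = 484
|j484 + 220| = √(484² + 220²) = 531.7
|G(j484)| = 1.3 × 484 / 531.7 = 1.1835
20 log₁₀(1.1835) = 1.46 dB
∠(j484) = 90.00°
∠(j484 + 220) = arctan(484/220) = 65.56°
∠G(j484) = 90.00° − 65.56° = 24.44°

|G| = 1.5 dB, ∠G = 24.4°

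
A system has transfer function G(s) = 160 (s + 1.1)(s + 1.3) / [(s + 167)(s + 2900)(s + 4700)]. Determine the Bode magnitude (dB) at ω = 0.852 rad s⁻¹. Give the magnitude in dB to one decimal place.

-136.4 dB

|j0.852 + 1.1| = √(0.852² + 1.1²) = 1.391
|j0.852 + 1.3| = √(0.852² + 1.3²) = 1.554
|j0.852 + 167| = √(0.852² + 167²) = 167
|j0.852 + 2900| = √(0.852² + 2900²) = 2900
|j0.852 + 4700| = √(0.852² + 4700²) = 4700
|G(j0.852)| = 160 × 1.391 × 1.554 / (167 × 2900 × 4700) = 1.5201e-07
20 log₁₀(1.5201e-07) = -136.36 dB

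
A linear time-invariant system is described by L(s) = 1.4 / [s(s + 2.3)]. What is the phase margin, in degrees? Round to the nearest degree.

76°

Gain crossover: |L(jω)| = 1 at ω ≈ 0.59 rad/sec.
∠L(j0.59) = −90° − arctan(0.59/2.3) ≈ -104.38°
PM = 180° + (-104.38°) = 75.62°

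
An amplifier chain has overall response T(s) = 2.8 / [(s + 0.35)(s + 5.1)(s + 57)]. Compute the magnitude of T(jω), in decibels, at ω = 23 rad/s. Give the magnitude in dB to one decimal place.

-81.5 dB

|j23 + 0.35| = √(23² + 0.35²) = 23
|j23 + 5.1| = √(23² + 5.1²) = 23.56
|j23 + 57| = √(23² + 57²) = 61.47
|T(j23)| = 2.8 / (23 × 23.56 × 61.47) = 8.4062e-05
20 log₁₀(8.4062e-05) = -81.51 dB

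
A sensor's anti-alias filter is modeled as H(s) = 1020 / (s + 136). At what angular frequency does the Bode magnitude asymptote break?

136 rad/s

The single real pole at s = −136 gives a corner at ω = 136 rad/s.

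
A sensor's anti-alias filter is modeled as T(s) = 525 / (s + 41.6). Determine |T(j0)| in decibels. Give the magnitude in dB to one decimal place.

T(0) = 525 / 41.6 = 12.62
20 log₁₀(12.62) = 22.02 dB

22.0 dB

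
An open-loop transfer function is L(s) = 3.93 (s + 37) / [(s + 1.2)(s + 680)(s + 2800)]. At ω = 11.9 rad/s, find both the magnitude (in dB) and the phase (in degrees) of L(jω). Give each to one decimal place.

|j11.9 + 37| = √(11.9² + 37²) = 38.87
|j11.9 + 1.2| = √(11.9² + 1.2²) = 11.96
|j11.9 + 680| = √(11.9² + 680²) = 680.1
|j11.9 + 2800| = √(11.9² + 2800²) = 2800
|L(j11.9)| = 3.93 × 38.87 / (11.96 × 680.1 × 2800) = 6.7064e-06
20 log₁₀(6.7064e-06) = -103.47 dB
∠(j11.9 + 37) = arctan(11.9/37) = 17.83°
∠(j11.9 + 1.2) = arctan(11.9/1.2) = 84.24°
∠(j11.9 + 680) = arctan(11.9/680) = 1.00°
∠(j11.9 + 2800) = arctan(11.9/2800) = 0.24°
∠L(j11.9) = 17.83° − (84.24° + 1.00° + 0.24°) = -67.66°

|L| = -103.5 dB, ∠L = -67.7°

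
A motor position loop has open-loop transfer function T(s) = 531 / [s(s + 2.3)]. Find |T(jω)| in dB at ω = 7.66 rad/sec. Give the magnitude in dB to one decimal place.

18.8 dB

|j7.66 + 2.3| = √(7.66² + 2.3²) = 7.998
|j7.66| = 7.66
|T(j7.66)| = 531 / (7.998 × 7.66) = 8.6675
20 log₁₀(8.6675) = 18.76 dB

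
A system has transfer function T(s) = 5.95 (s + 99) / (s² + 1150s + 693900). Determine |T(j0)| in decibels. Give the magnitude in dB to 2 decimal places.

T(0) = 5.95 × 99 / 693900 = 0.0008489
20 log₁₀(0.0008489) = -61.423 dB

-61.42 dB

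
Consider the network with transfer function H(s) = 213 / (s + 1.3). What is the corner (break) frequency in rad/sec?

1.3 rad/sec

The single real pole at s = −1.3 gives a corner at ω = 1.3 rad/sec.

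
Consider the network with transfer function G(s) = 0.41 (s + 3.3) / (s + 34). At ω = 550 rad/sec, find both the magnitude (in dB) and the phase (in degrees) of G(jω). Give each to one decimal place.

|j550 + 3.3| = √(550² + 3.3²) = 550
|j550 + 34| = √(550² + 34²) = 551
|G(j550)| = 0.41 × 550 / 551 = 0.40923
20 log₁₀(0.40923) = -7.76 dB
∠(j550 + 3.3) = arctan(550/3.3) = 89.66°
∠(j550 + 34) = arctan(550/34) = 86.46°
∠G(j550) = 89.66° − 86.46° = 3.19°

|G| = -7.8 dB, ∠G = 3.2°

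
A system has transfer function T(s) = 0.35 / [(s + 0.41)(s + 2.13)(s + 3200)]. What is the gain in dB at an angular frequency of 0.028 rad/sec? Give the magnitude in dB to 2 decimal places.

|j0.028 + 0.41| = √(0.028² + 0.41²) = 0.411
|j0.028 + 2.13| = √(0.028² + 2.13²) = 2.13
|j0.028 + 3200| = √(0.028² + 3200²) = 3200
|T(j0.028)| = 0.35 / (0.411 × 2.13 × 3200) = 0.00012494
20 log₁₀(0.00012494) = -78.066 dB

-78.07 dB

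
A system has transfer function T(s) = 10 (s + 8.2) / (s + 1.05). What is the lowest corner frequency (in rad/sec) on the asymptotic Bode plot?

1.05 rad/sec

Break frequencies occur at each pole and zero magnitude: 1.05 rad/sec, 8.2 rad/sec.
The lowest is 1.05 rad/sec.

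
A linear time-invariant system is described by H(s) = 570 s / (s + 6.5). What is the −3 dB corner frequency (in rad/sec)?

For a single-pole high-pass, the −3 dB point is at the pole: ω = 6.5 rad/sec.

6.5 rad/sec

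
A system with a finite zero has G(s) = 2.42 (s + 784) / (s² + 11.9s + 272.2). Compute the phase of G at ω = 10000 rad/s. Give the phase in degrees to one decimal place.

-94.4°

∠(j10000 + 784) = arctan(10000/784) = 85.52°
∠[(j10000)² + 11.9(j10000) + 272.2] = ∠[-1e+08 + j1.19e+05] = 179.93°
∠G(j10000) = 85.52° − 179.93° = -94.41°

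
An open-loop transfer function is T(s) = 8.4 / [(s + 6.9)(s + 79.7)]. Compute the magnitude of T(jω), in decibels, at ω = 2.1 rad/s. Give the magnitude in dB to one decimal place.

-36.7 dB

|j2.1 + 6.9| = √(2.1² + 6.9²) = 7.212
|j2.1 + 79.7| = √(2.1² + 79.7²) = 79.73
|T(j2.1)| = 8.4 / (7.212 × 79.73) = 0.014608
20 log₁₀(0.014608) = -36.71 dB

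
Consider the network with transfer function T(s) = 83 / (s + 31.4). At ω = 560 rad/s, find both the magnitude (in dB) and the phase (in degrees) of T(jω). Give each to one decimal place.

|j560 + 31.4| = √(560² + 31.4²) = 560.9
|T(j560)| = 83 / 560.9 = 0.14798
20 log₁₀(0.14798) = -16.60 dB
∠(j560 + 31.4) = arctan(560/31.4) = 86.79°
∠T(j560) = −86.79° = -86.79°

|T| = -16.6 dB, ∠T = -86.8°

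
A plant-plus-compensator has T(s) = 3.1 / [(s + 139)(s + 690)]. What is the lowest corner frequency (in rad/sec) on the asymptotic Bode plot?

139 rad/sec

Break frequencies occur at each pole and zero magnitude: 139 rad/sec, 690 rad/sec.
The lowest is 139 rad/sec.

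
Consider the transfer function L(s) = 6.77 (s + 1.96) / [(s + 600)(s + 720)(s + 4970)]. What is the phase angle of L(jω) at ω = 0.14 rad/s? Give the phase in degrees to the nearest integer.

4°

∠(j0.14 + 1.96) = arctan(0.14/1.96) = 4.09°
∠(j0.14 + 600) = arctan(0.14/600) = 0.01°
∠(j0.14 + 720) = arctan(0.14/720) = 0.01°
∠(j0.14 + 4970) = arctan(0.14/4970) = 0.00°
∠L(j0.14) = 4.09° − (0.01° + 0.01° + 0.00°) = 4.06°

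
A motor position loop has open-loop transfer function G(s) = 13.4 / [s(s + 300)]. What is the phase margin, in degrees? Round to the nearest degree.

Gain crossover: |G(jω)| = 1 at ω ≈ 0.0447 rad/s.
∠G(j0.0447) = −90° − arctan(0.0447/300) ≈ -90.01°
PM = 180° + (-90.01°) = 89.99°

90°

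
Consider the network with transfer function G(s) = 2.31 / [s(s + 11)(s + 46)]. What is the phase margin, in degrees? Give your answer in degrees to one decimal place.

90.0°

Gain crossover: |G(jω)| = 1 at ω ≈ 0.00457 rad/s.
∠G(j0.00457) = −90° − arctan(0.00457/11) − arctan(0.00457/46) ≈ -90.03°
PM = 180° + (-90.03°) = 89.97°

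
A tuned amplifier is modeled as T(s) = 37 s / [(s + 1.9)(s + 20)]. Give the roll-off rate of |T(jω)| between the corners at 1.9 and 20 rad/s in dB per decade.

In this band the factors already past their corner are: 1 differentiator zero, pole at 1.9; net slope = 0 dB/decade.

0 dB/decade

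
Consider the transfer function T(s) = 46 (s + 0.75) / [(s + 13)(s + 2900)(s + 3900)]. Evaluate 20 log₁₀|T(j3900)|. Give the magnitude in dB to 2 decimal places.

|j3900 + 0.75| = √(3900² + 0.75²) = 3900
|j3900 + 13| = √(3900² + 13²) = 3900
|j3900 + 2900| = √(3900² + 2900²) = 4860
|j3900 + 3900| = √(3900² + 3900²) = 5515
|T(j3900)| = 46 × 3900 / (3900 × 4860 × 5515) = 1.7161e-06
20 log₁₀(1.7161e-06) = -115.309 dB

-115.31 dB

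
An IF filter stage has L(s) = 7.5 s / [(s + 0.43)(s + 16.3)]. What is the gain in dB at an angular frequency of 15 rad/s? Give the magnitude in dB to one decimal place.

|j15| = 15
|j15 + 0.43| = √(15² + 0.43²) = 15.01
|j15 + 16.3| = √(15² + 16.3²) = 22.15
|L(j15)| = 7.5 × 15 / (15.01 × 22.15) = 0.33844
20 log₁₀(0.33844) = -9.41 dB

-9.4 dB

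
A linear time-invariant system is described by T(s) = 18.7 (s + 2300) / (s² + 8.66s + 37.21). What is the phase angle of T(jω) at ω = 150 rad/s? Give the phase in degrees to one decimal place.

-173.0°

∠(j150 + 2300) = arctan(150/2300) = 3.73°
∠[(j150)² + 8.66(j150) + 37.21] = ∠[-22463 + j1299] = 176.69°
∠T(j150) = 3.73° − 176.69° = -172.96°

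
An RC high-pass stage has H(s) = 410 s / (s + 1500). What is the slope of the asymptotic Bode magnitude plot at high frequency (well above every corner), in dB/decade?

0 dB/decade

With 1 zero and 1 pole, the high-frequency asymptotic slope is 20 × (1 − 1) = 0 dB/decade.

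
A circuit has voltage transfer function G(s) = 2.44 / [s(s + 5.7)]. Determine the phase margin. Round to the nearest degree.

86°

Gain crossover: |G(jω)| = 1 at ω ≈ 0.427 rad s⁻¹.
∠G(j0.427) = −90° − arctan(0.427/5.7) ≈ -94.28°
PM = 180° + (-94.28°) = 85.72°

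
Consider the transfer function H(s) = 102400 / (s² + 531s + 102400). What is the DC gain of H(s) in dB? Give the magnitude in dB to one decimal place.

0.0 dB

H(0) = 102400 / 102400 = 1
20 log₁₀(1) = 0.00 dB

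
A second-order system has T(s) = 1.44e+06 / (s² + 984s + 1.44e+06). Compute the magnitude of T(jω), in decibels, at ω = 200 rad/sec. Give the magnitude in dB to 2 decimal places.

0.16 dB

|(j200)² + 984(j200) + 1.44e+06| = |1.4e+06 + j1.968e+05| = 1.414e+06
|T(j200)| = 1.44e+06 / 1.414e+06 = 1.0186
20 log₁₀(1.0186) = 0.160 dB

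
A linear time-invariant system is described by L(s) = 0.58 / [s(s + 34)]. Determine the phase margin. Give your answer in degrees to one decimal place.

Gain crossover: |L(jω)| = 1 at ω ≈ 0.0171 rad/sec.
∠L(j0.0171) = −90° − arctan(0.0171/34) ≈ -90.03°
PM = 180° + (-90.03°) = 89.97°

90.0°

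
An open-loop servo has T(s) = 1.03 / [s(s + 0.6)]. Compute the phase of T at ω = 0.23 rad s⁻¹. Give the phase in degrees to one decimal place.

∠(j0.23 + 0.6) = arctan(0.23/0.6) = 20.97°
∠(j0.23) = 90.00°
∠T(j0.23) = − (20.97° + 90.00°) = -110.97°

-111.0°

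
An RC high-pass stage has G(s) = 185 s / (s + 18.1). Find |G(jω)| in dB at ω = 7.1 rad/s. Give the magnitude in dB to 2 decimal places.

36.59 dB

|j7.1| = 7.1
|j7.1 + 18.1| = √(7.1² + 18.1²) = 19.44
|G(j7.1)| = 185 × 7.1 / 19.44 = 67.557
20 log₁₀(67.557) = 36.593 dB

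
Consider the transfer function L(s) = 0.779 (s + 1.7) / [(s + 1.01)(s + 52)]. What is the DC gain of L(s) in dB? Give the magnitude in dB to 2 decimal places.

L(0) = 0.779 × 1.7 / (1.01 × 52) = 0.025215
20 log₁₀(0.025215) = -31.967 dB

-31.97 dB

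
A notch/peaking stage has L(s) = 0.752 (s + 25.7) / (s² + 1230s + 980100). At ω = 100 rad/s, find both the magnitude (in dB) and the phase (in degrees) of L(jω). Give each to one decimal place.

|j100 + 25.7| = √(100² + 25.7²) = 103.2
|(j100)² + 1230(j100) + 980100| = |9.701e+05 + j1.23e+05| = 9.779e+05
|L(j100)| = 0.752 × 103.2 / 9.779e+05 = 7.9401e-05
20 log₁₀(7.9401e-05) = -82.00 dB
∠(j100 + 25.7) = arctan(100/25.7) = 75.59°
∠[(j100)² + 1230(j100) + 980100] = ∠[9.701e+05 + j1.23e+05] = 7.23°
∠L(j100) = 75.59° − 7.23° = 68.36°

|L| = -82.0 dB, ∠L = 68.4°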